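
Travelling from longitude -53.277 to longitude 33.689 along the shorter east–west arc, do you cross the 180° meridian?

No

Signed shortest Δλ = ((33.689 − -53.277 + 180) mod 360) − 180 = 86.966°.
Going east by 86.966° from -53.277° reaches +33.689° without touching 180°.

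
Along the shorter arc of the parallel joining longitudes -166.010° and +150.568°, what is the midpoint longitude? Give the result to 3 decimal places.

+172.279°

Signed shortest Δλ from -166.010° to +150.568° is -43.422°.
Midpoint longitude = -166.010° + (-43.422°)/2 = -166.010° − 21.711° = -187.721°.
Normalise into (−180°, 180°]: +172.279°.
(The naïve average (-166.010 + +150.568)/2 = -7.721° is on the wrong side of the globe.)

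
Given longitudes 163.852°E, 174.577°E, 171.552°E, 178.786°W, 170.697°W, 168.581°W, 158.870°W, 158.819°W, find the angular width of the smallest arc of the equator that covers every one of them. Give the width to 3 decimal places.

37.329°

Sort the longitudes: -178.786°, -170.697°, -168.581°, -158.870°, -158.819°, +163.852°, +171.552°, +174.577°.
Eastward gaps between consecutive values (wrapping around): 8.089°, 2.116°, 9.711°, 0.051°, 322.671°, 7.700°, 3.025°, 6.637°.
Largest gap = 322.671° ⇒ minimal covering band is its complement: 360° − 322.671° = 37.329°.
Band runs from +163.852° eastward to -158.819°, crossing the antimeridian.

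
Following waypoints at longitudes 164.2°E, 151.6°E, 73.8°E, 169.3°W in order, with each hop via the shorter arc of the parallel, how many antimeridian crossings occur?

1

Leg 1: +164.2° → +151.6°, shortest Δλ = -12.6° (west) — does not cross 180°.
Leg 2: +151.6° → +73.8°, shortest Δλ = -77.8° (west) — does not cross 180°.
Leg 3: +73.8° → -169.3°, shortest Δλ = 116.9° (east) — crosses 180°.
Total crossings: 1.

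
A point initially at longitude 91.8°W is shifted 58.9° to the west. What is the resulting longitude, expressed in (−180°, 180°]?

150.7°W

Start at -91.8°; shift −58.9° → -150.7°.
-150.7° already lies in (−180°, 180°].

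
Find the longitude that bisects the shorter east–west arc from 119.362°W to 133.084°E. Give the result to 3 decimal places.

173.139°W

Signed shortest Δλ from -119.362° to +133.084° is -107.554°.
Midpoint longitude = -119.362° + (-107.554°)/2 = -119.362° − 53.777° = -173.139°.
(The naïve average (-119.362 + +133.084)/2 = 6.861° is on the wrong side of the globe.)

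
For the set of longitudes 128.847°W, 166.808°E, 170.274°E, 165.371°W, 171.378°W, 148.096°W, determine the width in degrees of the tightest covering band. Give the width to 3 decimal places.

Sort the longitudes: -171.378°, -165.371°, -148.096°, -128.847°, +166.808°, +170.274°.
Eastward gaps between consecutive values (wrapping around): 6.007°, 17.275°, 19.249°, 295.655°, 3.466°, 18.348°.
Largest gap = 295.655° ⇒ minimal covering band is its complement: 360° − 295.655° = 64.345°.
Band runs from +166.808° eastward to -128.847°, crossing the antimeridian.

64.345°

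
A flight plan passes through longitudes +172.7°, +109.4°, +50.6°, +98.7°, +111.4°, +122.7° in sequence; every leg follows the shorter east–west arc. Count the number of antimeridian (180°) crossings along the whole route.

Leg 1: +172.7° → +109.4°, shortest Δλ = -63.3° (west) — does not cross 180°.
Leg 2: +109.4° → +50.6°, shortest Δλ = -58.8° (west) — does not cross 180°.
Leg 3: +50.6° → +98.7°, shortest Δλ = 48.1° (east) — does not cross 180°.
Leg 4: +98.7° → +111.4°, shortest Δλ = 12.7° (east) — does not cross 180°.
Leg 5: +111.4° → +122.7°, shortest Δλ = 11.3° (east) — does not cross 180°.
Total crossings: 0.

0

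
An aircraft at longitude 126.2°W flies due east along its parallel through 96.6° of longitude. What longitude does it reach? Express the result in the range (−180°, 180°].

29.6°W

Start at -126.2°; shift +96.6° → -29.6°.
-29.6° already lies in (−180°, 180°].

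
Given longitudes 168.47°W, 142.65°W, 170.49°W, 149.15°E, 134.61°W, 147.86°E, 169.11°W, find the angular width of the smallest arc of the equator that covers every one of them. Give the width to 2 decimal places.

Sort the longitudes: -170.49°, -169.11°, -168.47°, -142.65°, -134.61°, +147.86°, +149.15°.
Eastward gaps between consecutive values (wrapping around): 1.38°, 0.64°, 25.82°, 8.04°, 282.47°, 1.29°, 40.36°.
Largest gap = 282.47° ⇒ minimal covering band is its complement: 360° − 282.47° = 77.53°.
Band runs from +147.86° eastward to -134.61°, crossing the antimeridian.

77.53°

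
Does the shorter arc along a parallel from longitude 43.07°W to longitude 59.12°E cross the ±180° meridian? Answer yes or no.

Signed shortest Δλ = ((59.12 − -43.07 + 180) mod 360) − 180 = 102.19°.
Going east by 102.19° from -43.07° reaches +59.12° without touching 180°.

No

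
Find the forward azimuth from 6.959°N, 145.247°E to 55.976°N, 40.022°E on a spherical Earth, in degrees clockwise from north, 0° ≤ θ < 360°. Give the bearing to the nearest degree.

Δλ = 40.022 − 145.247 = -105.225°.
θ = atan2( sin Δλ · cos φ₂ , cos φ₁ · sin φ₂ − sin φ₁ · cos φ₂ · cos Δλ )
  = atan2(-0.53990, 0.84050) = -32.715° → normalised to [0°, 360°): 327.285°.

327°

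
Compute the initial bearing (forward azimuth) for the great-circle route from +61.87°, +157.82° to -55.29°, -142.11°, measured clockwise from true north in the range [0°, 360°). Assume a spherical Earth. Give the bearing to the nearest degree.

142°

Δλ = -142.11 − 157.82 = -299.93°; wrapped into (−180°, 180°]: 60.07°.
θ = atan2( sin Δλ · cos φ₂ , cos φ₁ · sin φ₂ − sin φ₁ · cos φ₂ · cos Δλ )
  = atan2(0.49348, -0.63812) = 142.284° → normalised to [0°, 360°): 142.284°.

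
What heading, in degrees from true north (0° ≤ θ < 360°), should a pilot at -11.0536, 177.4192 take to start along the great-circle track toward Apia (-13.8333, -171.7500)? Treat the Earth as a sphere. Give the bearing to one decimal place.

Δλ = -171.7500 − 177.4192 = -349.1692°; wrapped into (−180°, 180°]: 10.8308°.
θ = atan2( sin Δλ · cos φ₂ , cos φ₁ · sin φ₂ − sin φ₁ · cos φ₂ · cos Δλ )
  = atan2(0.18246, -0.05181) = 105.853° → normalised to [0°, 360°): 105.853°.

105.9°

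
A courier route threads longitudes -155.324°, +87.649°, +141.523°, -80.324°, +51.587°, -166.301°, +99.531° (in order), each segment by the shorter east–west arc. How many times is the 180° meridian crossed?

Leg 1: -155.324° → +87.649°, shortest Δλ = -117.027° (west) — crosses 180°.
Leg 2: +87.649° → +141.523°, shortest Δλ = 53.874° (east) — does not cross 180°.
Leg 3: +141.523° → -80.324°, shortest Δλ = 138.153° (east) — crosses 180°.
Leg 4: -80.324° → +51.587°, shortest Δλ = 131.911° (east) — does not cross 180°.
Leg 5: +51.587° → -166.301°, shortest Δλ = 142.112° (east) — crosses 180°.
Leg 6: -166.301° → +99.531°, shortest Δλ = -94.168° (west) — crosses 180°.
Total crossings: 4.

4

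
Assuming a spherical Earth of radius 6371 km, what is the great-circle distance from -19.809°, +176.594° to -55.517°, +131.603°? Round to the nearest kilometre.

5449 km

Δλ = 131.603 − 176.594 = -44.991°.
Δφ = -55.517 − -19.809 = -35.708°.
a = sin²(Δφ/2) + cos φ₁ · cos φ₂ · sin²(Δλ/2) = 0.171976.
c = 2·atan2(√a, √(1−a)) = 0.85523 rad → d = 6371·c ≈ 5448.64 km.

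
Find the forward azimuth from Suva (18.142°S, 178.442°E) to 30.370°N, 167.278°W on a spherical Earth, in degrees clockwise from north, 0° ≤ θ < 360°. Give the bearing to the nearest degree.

16°

Δλ = -167.278 − 178.442 = -345.720°; wrapped into (−180°, 180°]: 14.280°.
θ = atan2( sin Δλ · cos φ₂ , cos φ₁ · sin φ₂ − sin φ₁ · cos φ₂ · cos Δλ )
  = atan2(0.21281, 0.74079) = 16.028° → normalised to [0°, 360°): 16.028°.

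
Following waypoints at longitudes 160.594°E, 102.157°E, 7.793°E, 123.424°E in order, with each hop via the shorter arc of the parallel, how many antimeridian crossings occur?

Leg 1: +160.594° → +102.157°, shortest Δλ = -58.437° (west) — does not cross 180°.
Leg 2: +102.157° → +7.793°, shortest Δλ = -94.364° (west) — does not cross 180°.
Leg 3: +7.793° → +123.424°, shortest Δλ = 115.631° (east) — does not cross 180°.
Total crossings: 0.

0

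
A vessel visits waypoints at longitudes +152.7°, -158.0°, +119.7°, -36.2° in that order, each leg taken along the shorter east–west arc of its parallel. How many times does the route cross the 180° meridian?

2

Leg 1: +152.7° → -158.0°, shortest Δλ = 49.3° (east) — crosses 180°.
Leg 2: -158.0° → +119.7°, shortest Δλ = -82.3° (west) — crosses 180°.
Leg 3: +119.7° → -36.2°, shortest Δλ = -155.9° (west) — does not cross 180°.
Total crossings: 2.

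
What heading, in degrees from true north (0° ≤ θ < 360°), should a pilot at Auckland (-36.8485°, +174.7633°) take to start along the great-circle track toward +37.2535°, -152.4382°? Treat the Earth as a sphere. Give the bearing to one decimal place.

26.0°

Δλ = -152.4382 − 174.7633 = -327.2015°; wrapped into (−180°, 180°]: 32.7985°.
θ = atan2( sin Δλ · cos φ₂ , cos φ₁ · sin φ₂ − sin φ₁ · cos φ₂ · cos Δλ )
  = atan2(0.43116, 0.88565) = 25.958° → normalised to [0°, 360°): 25.958°.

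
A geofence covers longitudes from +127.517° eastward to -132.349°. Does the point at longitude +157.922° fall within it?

Band width going east from +127.517° to -132.349°: ((-132.349 − 127.517) mod 360) = 100.134°.
Offset of +157.922° east of the west edge: ((157.922 − 127.517) mod 360) = 30.405°.
30.405° ≤ 100.134° ⇒ inside.

Yes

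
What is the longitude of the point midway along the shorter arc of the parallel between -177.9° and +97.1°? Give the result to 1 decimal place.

Signed shortest Δλ from -177.9° to +97.1° is -85.0°.
Midpoint longitude = -177.9° + (-85.0°)/2 = -177.9° − 42.5° = -220.4°.
Normalise into (−180°, 180°]: +139.6°.
(The naïve average (-177.9 + +97.1)/2 = -40.4° is on the wrong side of the globe.)

+139.6°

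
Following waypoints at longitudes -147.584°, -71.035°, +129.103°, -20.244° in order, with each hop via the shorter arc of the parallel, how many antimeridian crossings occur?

1

Leg 1: -147.584° → -71.035°, shortest Δλ = 76.549° (east) — does not cross 180°.
Leg 2: -71.035° → +129.103°, shortest Δλ = -159.862° (west) — crosses 180°.
Leg 3: +129.103° → -20.244°, shortest Δλ = -149.347° (west) — does not cross 180°.
Total crossings: 1.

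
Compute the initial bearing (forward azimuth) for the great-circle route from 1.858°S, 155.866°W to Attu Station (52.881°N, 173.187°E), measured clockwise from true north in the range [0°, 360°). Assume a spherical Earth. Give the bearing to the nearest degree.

Δλ = 173.187 − -155.866 = 329.053°; wrapped into (−180°, 180°]: -30.947°.
θ = atan2( sin Δλ · cos φ₂ , cos φ₁ · sin φ₂ − sin φ₁ · cos φ₂ · cos Δλ )
  = atan2(-0.31033, 0.81375) = -20.875° → normalised to [0°, 360°): 339.125°.

339°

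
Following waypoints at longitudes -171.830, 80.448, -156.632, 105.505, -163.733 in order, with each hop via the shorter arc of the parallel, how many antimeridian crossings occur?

4

Leg 1: -171.830° → +80.448°, shortest Δλ = -107.722° (west) — crosses 180°.
Leg 2: +80.448° → -156.632°, shortest Δλ = 122.92° (east) — crosses 180°.
Leg 3: -156.632° → +105.505°, shortest Δλ = -97.863° (west) — crosses 180°.
Leg 4: +105.505° → -163.733°, shortest Δλ = 90.762° (east) — crosses 180°.
Total crossings: 4.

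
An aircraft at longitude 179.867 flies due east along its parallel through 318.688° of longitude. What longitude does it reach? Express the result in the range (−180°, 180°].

+138.555°

Start at +179.867°; shift +318.688° → +498.555°.
+498.555° lies outside (−180°, 180°]; subtract 360° → +138.555°.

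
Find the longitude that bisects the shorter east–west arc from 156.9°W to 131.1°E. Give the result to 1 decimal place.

167.1°E

Signed shortest Δλ from -156.9° to +131.1° is -72.0°.
Midpoint longitude = -156.9° + (-72.0°)/2 = -156.9° − 36.0° = -192.9°.
Normalise into (−180°, 180°]: +167.1°.
(The naïve average (-156.9 + +131.1)/2 = -12.9° is on the wrong side of the globe.)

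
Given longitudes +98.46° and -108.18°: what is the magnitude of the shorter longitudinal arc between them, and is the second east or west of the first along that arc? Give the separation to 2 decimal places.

153.36° east

Raw difference: -108.18 − 98.46 = -206.64°.
Normalise into (−180°, 180°]: -206.64° + 360° = 153.36°.
Positive ⇒ the second point lies to the east; separation 153.36°.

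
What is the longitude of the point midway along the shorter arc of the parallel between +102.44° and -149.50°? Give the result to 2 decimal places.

+156.47°

Signed shortest Δλ from +102.44° to -149.50° is +108.06°.
Midpoint longitude = +102.44° + (+108.06°)/2 = +102.44° + 54.03° = +156.47°.
(The naïve average (+102.44 + -149.50)/2 = -23.53° is on the wrong side of the globe.)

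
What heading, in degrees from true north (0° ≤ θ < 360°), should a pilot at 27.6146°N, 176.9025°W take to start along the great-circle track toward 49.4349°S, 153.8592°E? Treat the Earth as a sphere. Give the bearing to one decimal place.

198.7°

Δλ = 153.8592 − -176.9025 = 330.7617°; wrapped into (−180°, 180°]: -29.2383°.
θ = atan2( sin Δλ · cos φ₂ , cos φ₁ · sin φ₂ − sin φ₁ · cos φ₂ · cos Δλ )
  = atan2(-0.31764, -0.93616) = -161.258° → normalised to [0°, 360°): 198.742°.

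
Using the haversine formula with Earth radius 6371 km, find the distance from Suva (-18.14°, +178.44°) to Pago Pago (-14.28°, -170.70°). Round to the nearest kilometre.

1236 km

Δλ = -170.70 − 178.44 = -349.14°; wrapped into (−180°, 180°]: 10.86°.
Δφ = -14.28 − -18.14 = 3.86°.
a = sin²(Δφ/2) + cos φ₁ · cos φ₂ · sin²(Δλ/2) = 0.009381.
c = 2·atan2(√a, √(1−a)) = 0.19402 rad → d = 6371·c ≈ 1236.07 km.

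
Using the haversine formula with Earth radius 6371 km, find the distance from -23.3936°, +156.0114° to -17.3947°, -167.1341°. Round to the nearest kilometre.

Δλ = -167.1341 − 156.0114 = -323.1455°; wrapped into (−180°, 180°]: 36.8545°.
Δφ = -17.3947 − -23.3936 = 5.9989°.
a = sin²(Δφ/2) + cos φ₁ · cos φ₂ · sin²(Δλ/2) = 0.090250.
c = 2·atan2(√a, √(1−a)) = 0.61026 rad → d = 6371·c ≈ 3887.96 km.

3888 km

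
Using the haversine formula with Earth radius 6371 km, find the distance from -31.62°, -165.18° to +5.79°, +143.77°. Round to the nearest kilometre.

6820 km

Δλ = 143.77 − -165.18 = 308.95°; wrapped into (−180°, 180°]: -51.05°.
Δφ = 5.79 − -31.62 = 37.41°.
a = sin²(Δφ/2) + cos φ₁ · cos φ₂ · sin²(Δλ/2) = 0.260153.
c = 2·atan2(√a, √(1−a)) = 1.07049 rad → d = 6371·c ≈ 6820.09 km.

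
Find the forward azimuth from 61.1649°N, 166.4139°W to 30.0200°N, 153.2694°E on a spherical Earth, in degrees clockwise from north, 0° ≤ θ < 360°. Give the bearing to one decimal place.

239.0°

Δλ = 153.2694 − -166.4139 = 319.6833°; wrapped into (−180°, 180°]: -40.3167°.
θ = atan2( sin Δλ · cos φ₂ , cos φ₁ · sin φ₂ − sin φ₁ · cos φ₂ · cos Δλ )
  = atan2(-0.56022, -0.33705) = -121.033° → normalised to [0°, 360°): 238.967°.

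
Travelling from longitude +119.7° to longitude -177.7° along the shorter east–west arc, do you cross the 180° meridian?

Yes

Naïve |-177.7 − 119.7| = 297.4° > 180°, so the shorter arc goes the other way round — across 180°.
Signed shortest Δλ = ((-177.7 − 119.7 + 180) mod 360) − 180 = 62.6°.
Going east by 62.6° from +119.7° passes through 180° before reaching -177.7°.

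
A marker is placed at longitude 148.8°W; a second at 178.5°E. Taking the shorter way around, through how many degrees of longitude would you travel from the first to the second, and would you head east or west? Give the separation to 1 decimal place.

Raw difference: 178.5 − -148.8 = 327.3°.
Normalise into (−180°, 180°]: 327.3° − 360° = -32.7°.
Negative ⇒ the second point lies to the west; separation 32.7°.

32.7° west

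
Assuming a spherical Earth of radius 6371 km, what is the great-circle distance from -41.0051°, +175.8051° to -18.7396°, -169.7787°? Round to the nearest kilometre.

Δλ = -169.7787 − 175.8051 = -345.5838°; wrapped into (−180°, 180°]: 14.4162°.
Δφ = -18.7396 − -41.0051 = 22.2655°.
a = sin²(Δφ/2) + cos φ₁ · cos φ₂ · sin²(Δλ/2) = 0.048532.
c = 2·atan2(√a, √(1−a)) = 0.44424 rad → d = 6371·c ≈ 2830.28 km.

2830 km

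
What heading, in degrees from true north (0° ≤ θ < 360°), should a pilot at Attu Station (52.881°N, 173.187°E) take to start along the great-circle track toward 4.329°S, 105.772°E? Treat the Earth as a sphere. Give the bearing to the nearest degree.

249°

Δλ = 105.772 − 173.187 = -67.415°.
θ = atan2( sin Δλ · cos φ₂ , cos φ₁ · sin φ₂ − sin φ₁ · cos φ₂ · cos Δλ )
  = atan2(-0.92068, -0.35092) = -110.864° → normalised to [0°, 360°): 249.136°.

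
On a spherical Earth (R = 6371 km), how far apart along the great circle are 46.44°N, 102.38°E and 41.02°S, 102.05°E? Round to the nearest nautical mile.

5251 nmi

Δλ = 102.05 − 102.38 = -0.33°.
Δφ = -41.02 − 46.44 = -87.46°.
a = sin²(Δφ/2) + cos φ₁ · cos φ₂ · sin²(Δλ/2) = 0.477846.
c = 2·atan2(√a, √(1−a)) = 1.52647 rad → d = 6371·c ≈ 9725.16 km ≈ 5251.17 nmi.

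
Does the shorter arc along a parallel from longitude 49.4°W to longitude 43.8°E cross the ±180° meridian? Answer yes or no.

Signed shortest Δλ = ((43.8 − -49.4 + 180) mod 360) − 180 = 93.2°.
Going east by 93.2° from -49.4° reaches +43.8° without touching 180°.

No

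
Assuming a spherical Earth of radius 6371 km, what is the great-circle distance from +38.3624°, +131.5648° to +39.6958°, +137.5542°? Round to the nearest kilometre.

Δλ = 137.5542 − 131.5648 = 5.9894°.
Δφ = 39.6958 − 38.3624 = 1.3334°.
a = sin²(Δφ/2) + cos φ₁ · cos φ₂ · sin²(Δλ/2) = 0.001782.
c = 2·atan2(√a, √(1−a)) = 0.08445 rad → d = 6371·c ≈ 538.06 km.

538 km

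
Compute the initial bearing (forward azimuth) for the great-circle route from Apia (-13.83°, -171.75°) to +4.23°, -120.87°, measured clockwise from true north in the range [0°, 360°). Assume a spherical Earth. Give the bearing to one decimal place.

Δλ = -120.87 − -171.75 = 50.88°.
θ = atan2( sin Δλ · cos φ₂ , cos φ₁ · sin φ₂ − sin φ₁ · cos φ₂ · cos Δλ )
  = atan2(0.77371, 0.22203) = 73.988° → normalised to [0°, 360°): 73.988°.

74.0°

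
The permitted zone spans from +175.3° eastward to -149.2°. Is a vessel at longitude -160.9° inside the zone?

Band width going east from +175.3° to -149.2°: ((-149.2 − 175.3) mod 360) = 35.5°.
Offset of -160.9° east of the west edge: ((-160.9 − 175.3) mod 360) = 23.8°.
23.8° ≤ 35.5° ⇒ inside.

Yes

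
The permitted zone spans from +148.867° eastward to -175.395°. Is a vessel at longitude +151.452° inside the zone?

Yes

Band width going east from +148.867° to -175.395°: ((-175.395 − 148.867) mod 360) = 35.738°.
Offset of +151.452° east of the west edge: ((151.452 − 148.867) mod 360) = 2.585°.
2.585° ≤ 35.738° ⇒ inside.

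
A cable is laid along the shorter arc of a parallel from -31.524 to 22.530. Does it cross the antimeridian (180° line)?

Signed shortest Δλ = ((22.530 − -31.524 + 180) mod 360) − 180 = 54.054°.
Going east by 54.054° from -31.524° reaches +22.530° without touching 180°.

No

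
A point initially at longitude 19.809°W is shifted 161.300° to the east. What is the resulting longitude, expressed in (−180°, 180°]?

Start at -19.809°; shift +161.300° → +141.491°.
+141.491° already lies in (−180°, 180°].

141.491°E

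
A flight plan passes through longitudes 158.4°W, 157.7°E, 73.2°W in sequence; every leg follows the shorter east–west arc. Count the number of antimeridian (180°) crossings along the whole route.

Leg 1: -158.4° → +157.7°, shortest Δλ = -43.9° (west) — crosses 180°.
Leg 2: +157.7° → -73.2°, shortest Δλ = 129.1° (east) — crosses 180°.
Total crossings: 2.

2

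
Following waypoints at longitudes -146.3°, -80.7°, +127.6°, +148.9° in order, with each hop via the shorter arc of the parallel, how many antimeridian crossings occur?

1

Leg 1: -146.3° → -80.7°, shortest Δλ = 65.6° (east) — does not cross 180°.
Leg 2: -80.7° → +127.6°, shortest Δλ = -151.7° (west) — crosses 180°.
Leg 3: +127.6° → +148.9°, shortest Δλ = 21.3° (east) — does not cross 180°.
Total crossings: 1.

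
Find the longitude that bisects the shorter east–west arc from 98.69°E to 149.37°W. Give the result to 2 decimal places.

154.66°E

Signed shortest Δλ from +98.69° to -149.37° is +111.94°.
Midpoint longitude = +98.69° + (+111.94°)/2 = +98.69° + 55.97° = +154.66°.
(The naïve average (+98.69 + -149.37)/2 = -25.34° is on the wrong side of the globe.)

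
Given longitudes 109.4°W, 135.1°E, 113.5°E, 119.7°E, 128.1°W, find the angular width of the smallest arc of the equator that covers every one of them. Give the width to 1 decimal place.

137.1°

Sort the longitudes: -128.1°, -109.4°, +113.5°, +119.7°, +135.1°.
Eastward gaps between consecutive values (wrapping around): 18.7°, 222.9°, 6.2°, 15.4°, 96.8°.
Largest gap = 222.9° ⇒ minimal covering band is its complement: 360° − 222.9° = 137.1°.
Band runs from +113.5° eastward to -109.4°, crossing the antimeridian.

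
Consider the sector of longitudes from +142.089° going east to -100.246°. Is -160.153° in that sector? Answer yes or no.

Band width going east from +142.089° to -100.246°: ((-100.246 − 142.089) mod 360) = 117.665°.
Offset of -160.153° east of the west edge: ((-160.153 − 142.089) mod 360) = 57.758°.
57.758° ≤ 117.665° ⇒ inside.

Yes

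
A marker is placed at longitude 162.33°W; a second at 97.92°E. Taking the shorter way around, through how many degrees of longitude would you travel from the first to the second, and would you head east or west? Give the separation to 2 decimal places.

Raw difference: 97.92 − -162.33 = 260.25°.
Normalise into (−180°, 180°]: 260.25° − 360° = -99.75°.
Negative ⇒ the second point lies to the west; separation 99.75°.

99.75° west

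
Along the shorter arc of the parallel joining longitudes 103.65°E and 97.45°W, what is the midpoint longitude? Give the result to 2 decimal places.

176.90°W

Signed shortest Δλ from +103.65° to -97.45° is +158.90°.
Midpoint longitude = +103.65° + (+158.90°)/2 = +103.65° + 79.45° = +183.10°.
Normalise into (−180°, 180°]: -176.90°.
(The naïve average (+103.65 + -97.45)/2 = 3.1° is on the wrong side of the globe.)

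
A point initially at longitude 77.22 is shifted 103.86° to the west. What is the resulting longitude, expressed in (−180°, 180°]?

Start at +77.22°; shift −103.86° → -26.64°.
-26.64° already lies in (−180°, 180°].

-26.64°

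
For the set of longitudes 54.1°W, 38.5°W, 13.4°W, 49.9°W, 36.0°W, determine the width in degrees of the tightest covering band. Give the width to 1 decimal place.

Sort the longitudes: -54.1°, -49.9°, -38.5°, -36.0°, -13.4°.
Eastward gaps between consecutive values (wrapping around): 4.2°, 11.4°, 2.5°, 22.6°, 319.3°.
Largest gap = 319.3° ⇒ minimal covering band is its complement: 360° − 319.3° = 40.7°.
Band runs from -54.1° eastward to -13.4°.

40.7°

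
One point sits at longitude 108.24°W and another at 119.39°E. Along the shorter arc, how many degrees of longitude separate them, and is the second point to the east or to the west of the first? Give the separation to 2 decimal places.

Raw difference: 119.39 − -108.24 = 227.63°.
Normalise into (−180°, 180°]: 227.63° − 360° = -132.37°.
Negative ⇒ the second point lies to the west; separation 132.37°.

132.37° west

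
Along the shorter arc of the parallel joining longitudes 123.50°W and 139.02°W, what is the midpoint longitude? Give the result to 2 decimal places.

131.26°W

Signed shortest Δλ from -123.50° to -139.02° is -15.52°.
Midpoint longitude = -123.50° + (-15.52°)/2 = -123.50° − 7.76° = -131.26°.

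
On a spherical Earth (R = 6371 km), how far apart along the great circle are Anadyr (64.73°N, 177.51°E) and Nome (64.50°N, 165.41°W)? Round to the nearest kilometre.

Δλ = -165.41 − 177.51 = -342.92°; wrapped into (−180°, 180°]: 17.08°.
Δφ = 64.50 − 64.73 = -0.23°.
a = sin²(Δφ/2) + cos φ₁ · cos φ₂ · sin²(Δλ/2) = 0.004057.
c = 2·atan2(√a, √(1−a)) = 0.12747 rad → d = 6371·c ≈ 812.12 km.

812 km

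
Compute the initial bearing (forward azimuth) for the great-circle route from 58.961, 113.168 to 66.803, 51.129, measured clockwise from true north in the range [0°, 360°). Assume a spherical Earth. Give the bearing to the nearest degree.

Δλ = 51.129 − 113.168 = -62.039°.
θ = atan2( sin Δλ · cos φ₂ , cos φ₁ · sin φ₂ − sin φ₁ · cos φ₂ · cos Δλ )
  = atan2(-0.34791, 0.31570) = -47.780° → normalised to [0°, 360°): 312.220°.

312°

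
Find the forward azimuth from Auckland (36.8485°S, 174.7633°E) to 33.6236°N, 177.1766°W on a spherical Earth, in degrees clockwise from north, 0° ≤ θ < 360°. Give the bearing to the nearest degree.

Δλ = -177.1766 − 174.7633 = -351.9399°; wrapped into (−180°, 180°]: 8.0601°.
θ = atan2( sin Δλ · cos φ₂ , cos φ₁ · sin φ₂ − sin φ₁ · cos φ₂ · cos Δλ )
  = atan2(0.11675, 0.93755) = 7.099° → normalised to [0°, 360°): 7.099°.

7°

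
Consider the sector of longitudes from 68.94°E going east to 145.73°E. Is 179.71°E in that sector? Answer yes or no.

No

Band width going east from +68.94° to +145.73°: ((145.73 − 68.94) mod 360) = 76.79°.
Offset of +179.71° east of the west edge: ((179.71 − 68.94) mod 360) = 110.77°.
110.77° > 76.79° ⇒ outside.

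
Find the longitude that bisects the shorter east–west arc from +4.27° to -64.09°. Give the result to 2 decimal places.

Signed shortest Δλ from +4.27° to -64.09° is -68.36°.
Midpoint longitude = +4.27° + (-68.36°)/2 = +4.27° − 34.18° = -29.91°.

-29.91°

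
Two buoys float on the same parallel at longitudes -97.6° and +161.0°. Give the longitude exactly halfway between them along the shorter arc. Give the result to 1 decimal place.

-148.3°

Signed shortest Δλ from -97.6° to +161.0° is -101.4°.
Midpoint longitude = -97.6° + (-101.4°)/2 = -97.6° − 50.7° = -148.3°.
(The naïve average (-97.6 + +161.0)/2 = 31.7° is on the wrong side of the globe.)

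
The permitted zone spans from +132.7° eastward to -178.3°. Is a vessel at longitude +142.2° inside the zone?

Yes

Band width going east from +132.7° to -178.3°: ((-178.3 − 132.7) mod 360) = 49.0°.
Offset of +142.2° east of the west edge: ((142.2 − 132.7) mod 360) = 9.5°.
9.5° ≤ 49.0° ⇒ inside.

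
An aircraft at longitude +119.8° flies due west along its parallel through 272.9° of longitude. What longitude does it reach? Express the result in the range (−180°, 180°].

-153.1°

Start at +119.8°; shift −272.9° → -153.1°.
-153.1° already lies in (−180°, 180°].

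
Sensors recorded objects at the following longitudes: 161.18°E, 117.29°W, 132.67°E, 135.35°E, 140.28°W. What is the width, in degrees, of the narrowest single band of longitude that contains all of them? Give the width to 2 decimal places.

Sort the longitudes: -140.28°, -117.29°, +132.67°, +135.35°, +161.18°.
Eastward gaps between consecutive values (wrapping around): 22.99°, 249.96°, 2.68°, 25.83°, 58.54°.
Largest gap = 249.96° ⇒ minimal covering band is its complement: 360° − 249.96° = 110.04°.
Band runs from +132.67° eastward to -117.29°, crossing the antimeridian.

110.04°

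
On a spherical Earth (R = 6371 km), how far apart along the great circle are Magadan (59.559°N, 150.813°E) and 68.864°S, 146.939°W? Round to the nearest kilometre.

15120 km

Δλ = -146.939 − 150.813 = -297.752°; wrapped into (−180°, 180°]: 62.248°.
Δφ = -68.864 − 59.559 = -128.423°.
a = sin²(Δφ/2) + cos φ₁ · cos φ₂ · sin²(Δλ/2) = 0.859542.
c = 2·atan2(√a, √(1−a)) = 2.37328 rad → d = 6371·c ≈ 15120.16 km.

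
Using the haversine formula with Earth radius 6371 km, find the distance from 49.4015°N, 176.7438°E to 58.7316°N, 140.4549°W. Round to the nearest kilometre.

2920 km

Δλ = -140.4549 − 176.7438 = -317.1987°; wrapped into (−180°, 180°]: 42.8013°.
Δφ = 58.7316 − 49.4015 = 9.3301°.
a = sin²(Δφ/2) + cos φ₁ · cos φ₂ · sin²(Δλ/2) = 0.051587.
c = 2·atan2(√a, √(1−a)) = 0.45825 rad → d = 6371·c ≈ 2919.53 km.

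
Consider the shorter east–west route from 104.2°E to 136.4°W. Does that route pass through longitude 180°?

Yes

Naïve |-136.4 − 104.2| = 240.6° > 180°, so the shorter arc goes the other way round — across 180°.
Signed shortest Δλ = ((-136.4 − 104.2 + 180) mod 360) − 180 = 119.4°.
Going east by 119.4° from +104.2° passes through 180° before reaching -136.4°.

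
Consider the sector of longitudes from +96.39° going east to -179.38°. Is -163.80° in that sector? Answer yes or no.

No

Band width going east from +96.39° to -179.38°: ((-179.38 − 96.39) mod 360) = 84.23°.
Offset of -163.80° east of the west edge: ((-163.80 − 96.39) mod 360) = 99.81°.
99.81° > 84.23° ⇒ outside.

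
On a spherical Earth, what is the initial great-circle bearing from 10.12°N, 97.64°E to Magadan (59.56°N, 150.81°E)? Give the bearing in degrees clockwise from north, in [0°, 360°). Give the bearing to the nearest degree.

27°

Δλ = 150.81 − 97.64 = 53.17°.
θ = atan2( sin Δλ · cos φ₂ , cos φ₁ · sin φ₂ − sin φ₁ · cos φ₂ · cos Δλ )
  = atan2(0.40552, 0.79538) = 27.014° → normalised to [0°, 360°): 27.014°.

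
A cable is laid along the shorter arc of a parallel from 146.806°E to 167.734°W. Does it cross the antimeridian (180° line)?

Yes

Naïve |-167.734 − 146.806| = 314.54° > 180°, so the shorter arc goes the other way round — across 180°.
Signed shortest Δλ = ((-167.734 − 146.806 + 180) mod 360) − 180 = 45.46°.
Going east by 45.46° from +146.806° passes through 180° before reaching -167.734°.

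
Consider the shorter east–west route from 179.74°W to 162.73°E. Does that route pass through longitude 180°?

Naïve |162.73 − -179.74| = 342.47° > 180°, so the shorter arc goes the other way round — across 180°.
Signed shortest Δλ = ((162.73 − -179.74 + 180) mod 360) − 180 = -17.53°.
Going west by 17.53° from -179.74° passes through 180° before reaching +162.73°.

Yes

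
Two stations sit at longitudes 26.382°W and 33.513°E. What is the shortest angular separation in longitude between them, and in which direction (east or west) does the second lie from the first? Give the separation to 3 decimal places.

59.895° east

Raw difference: 33.513 − -26.382 = 59.895°.
Normalise into (−180°, 180°]: 59.895° stays 59.895°.
Positive ⇒ the second point lies to the east; separation 59.895°.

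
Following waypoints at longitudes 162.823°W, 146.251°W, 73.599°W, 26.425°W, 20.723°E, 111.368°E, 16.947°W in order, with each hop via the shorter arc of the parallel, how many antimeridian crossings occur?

0

Leg 1: -162.823° → -146.251°, shortest Δλ = 16.572° (east) — does not cross 180°.
Leg 2: -146.251° → -73.599°, shortest Δλ = 72.652° (east) — does not cross 180°.
Leg 3: -73.599° → -26.425°, shortest Δλ = 47.174° (east) — does not cross 180°.
Leg 4: -26.425° → +20.723°, shortest Δλ = 47.148° (east) — does not cross 180°.
Leg 5: +20.723° → +111.368°, shortest Δλ = 90.645° (east) — does not cross 180°.
Leg 6: +111.368° → -16.947°, shortest Δλ = -128.315° (west) — does not cross 180°.
Total crossings: 0.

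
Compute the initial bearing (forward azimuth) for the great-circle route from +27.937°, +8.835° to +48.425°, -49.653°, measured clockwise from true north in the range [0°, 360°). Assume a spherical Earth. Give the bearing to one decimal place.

Δλ = -49.653 − 8.835 = -58.488°.
θ = atan2( sin Δλ · cos φ₂ , cos φ₁ · sin φ₂ − sin φ₁ · cos φ₂ · cos Δλ )
  = atan2(-0.56574, 0.49841) = -48.620° → normalised to [0°, 360°): 311.380°.

311.4°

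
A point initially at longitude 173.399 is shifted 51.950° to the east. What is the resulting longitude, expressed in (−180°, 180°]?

Start at +173.399°; shift +51.950° → +225.349°.
+225.349° lies outside (−180°, 180°]; subtract 360° → -134.651°.

-134.651°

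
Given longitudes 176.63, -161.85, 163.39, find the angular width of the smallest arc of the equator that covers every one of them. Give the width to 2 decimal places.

34.76°

Sort the longitudes: -161.85°, +163.39°, +176.63°.
Eastward gaps between consecutive values (wrapping around): 325.24°, 13.24°, 21.52°.
Largest gap = 325.24° ⇒ minimal covering band is its complement: 360° − 325.24° = 34.76°.
Band runs from +163.39° eastward to -161.85°, crossing the antimeridian.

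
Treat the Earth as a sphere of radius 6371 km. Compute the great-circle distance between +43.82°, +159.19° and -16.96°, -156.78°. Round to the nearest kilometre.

8105 km

Δλ = -156.78 − 159.19 = -315.97°; wrapped into (−180°, 180°]: 44.03°.
Δφ = -16.96 − 43.82 = -60.78°.
a = sin²(Δφ/2) + cos φ₁ · cos φ₂ · sin²(Δλ/2) = 0.352891.
c = 2·atan2(√a, √(1−a)) = 1.27216 rad → d = 6371·c ≈ 8104.92 km.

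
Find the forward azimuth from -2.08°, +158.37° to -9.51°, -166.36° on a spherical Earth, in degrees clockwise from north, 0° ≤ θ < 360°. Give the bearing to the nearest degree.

Δλ = -166.36 − 158.37 = -324.73°; wrapped into (−180°, 180°]: 35.27°.
θ = atan2( sin Δλ · cos φ₂ , cos φ₁ · sin φ₂ − sin φ₁ · cos φ₂ · cos Δλ )
  = atan2(0.56949, -0.13589) = 103.420° → normalised to [0°, 360°): 103.420°.

103°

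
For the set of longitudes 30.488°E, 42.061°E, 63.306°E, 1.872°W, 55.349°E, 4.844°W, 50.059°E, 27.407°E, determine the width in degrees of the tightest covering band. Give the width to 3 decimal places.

Sort the longitudes: -4.844°, -1.872°, +27.407°, +30.488°, +42.061°, +50.059°, +55.349°, +63.306°.
Eastward gaps between consecutive values (wrapping around): 2.972°, 29.279°, 3.081°, 11.573°, 7.998°, 5.290°, 7.957°, 291.850°.
Largest gap = 291.850° ⇒ minimal covering band is its complement: 360° − 291.850° = 68.150°.
Band runs from -4.844° eastward to +63.306°.

68.150°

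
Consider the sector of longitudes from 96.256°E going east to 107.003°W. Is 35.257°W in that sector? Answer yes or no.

Band width going east from +96.256° to -107.003°: ((-107.003 − 96.256) mod 360) = 156.741°.
Offset of -35.257° east of the west edge: ((-35.257 − 96.256) mod 360) = 228.487°.
228.487° > 156.741° ⇒ outside.

No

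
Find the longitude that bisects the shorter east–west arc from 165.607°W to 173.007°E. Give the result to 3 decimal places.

Signed shortest Δλ from -165.607° to +173.007° is -21.386°.
Midpoint longitude = -165.607° + (-21.386°)/2 = -165.607° − 10.693° = -176.300°.
(The naïve average (-165.607 + +173.007)/2 = 3.7° is on the wrong side of the globe.)

176.300°W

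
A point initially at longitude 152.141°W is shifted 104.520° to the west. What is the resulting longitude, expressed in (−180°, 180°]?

103.339°E

Start at -152.141°; shift −104.520° → -256.661°.
-256.661° lies outside (−180°, 180°]; add 360° → +103.339°.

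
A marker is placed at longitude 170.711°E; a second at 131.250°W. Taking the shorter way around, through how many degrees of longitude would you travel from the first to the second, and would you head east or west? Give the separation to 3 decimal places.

Raw difference: -131.250 − 170.711 = -301.961°.
Normalise into (−180°, 180°]: -301.961° + 360° = 58.039°.
Positive ⇒ the second point lies to the east; separation 58.039°.

58.039° east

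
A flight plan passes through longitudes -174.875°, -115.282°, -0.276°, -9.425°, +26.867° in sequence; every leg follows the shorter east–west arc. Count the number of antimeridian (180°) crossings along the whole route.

Leg 1: -174.875° → -115.282°, shortest Δλ = 59.593° (east) — does not cross 180°.
Leg 2: -115.282° → -0.276°, shortest Δλ = 115.006° (east) — does not cross 180°.
Leg 3: -0.276° → -9.425°, shortest Δλ = -9.149° (west) — does not cross 180°.
Leg 4: -9.425° → +26.867°, shortest Δλ = 36.292° (east) — does not cross 180°.
Total crossings: 0.

0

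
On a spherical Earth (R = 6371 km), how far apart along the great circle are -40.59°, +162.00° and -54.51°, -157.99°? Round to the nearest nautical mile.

Δλ = -157.99 − 162.00 = -319.99°; wrapped into (−180°, 180°]: 40.01°.
Δφ = -54.51 − -40.59 = -13.92°.
a = sin²(Δφ/2) + cos φ₁ · cos φ₂ · sin²(Δλ/2) = 0.066280.
c = 2·atan2(√a, √(1−a)) = 0.52076 rad → d = 6371·c ≈ 3317.79 km ≈ 1791.46 nmi.

1791 nmi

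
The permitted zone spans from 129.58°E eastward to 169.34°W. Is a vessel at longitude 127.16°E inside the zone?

No

Band width going east from +129.58° to -169.34°: ((-169.34 − 129.58) mod 360) = 61.08°.
Offset of +127.16° east of the west edge: ((127.16 − 129.58) mod 360) = 357.58°.
357.58° > 61.08° ⇒ outside.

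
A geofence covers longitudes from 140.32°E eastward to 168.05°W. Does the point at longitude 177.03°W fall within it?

Band width going east from +140.32° to -168.05°: ((-168.05 − 140.32) mod 360) = 51.63°.
Offset of -177.03° east of the west edge: ((-177.03 − 140.32) mod 360) = 42.65°.
42.65° ≤ 51.63° ⇒ inside.

Yes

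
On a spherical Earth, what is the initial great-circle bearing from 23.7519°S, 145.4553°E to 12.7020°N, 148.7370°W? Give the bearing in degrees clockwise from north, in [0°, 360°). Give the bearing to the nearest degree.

Δλ = -148.7370 − 145.4553 = -294.1923°; wrapped into (−180°, 180°]: 65.8077°.
θ = atan2( sin Δλ · cos φ₂ , cos φ₁ · sin φ₂ − sin φ₁ · cos φ₂ · cos Δλ )
  = atan2(0.88985, 0.36227) = 67.848° → normalised to [0°, 360°): 67.848°.

68°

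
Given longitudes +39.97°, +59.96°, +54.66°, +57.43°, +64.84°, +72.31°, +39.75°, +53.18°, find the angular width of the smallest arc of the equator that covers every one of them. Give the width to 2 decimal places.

Sort the longitudes: +39.75°, +39.97°, +53.18°, +54.66°, +57.43°, +59.96°, +64.84°, +72.31°.
Eastward gaps between consecutive values (wrapping around): 0.22°, 13.21°, 1.48°, 2.77°, 2.53°, 4.88°, 7.47°, 327.44°.
Largest gap = 327.44° ⇒ minimal covering band is its complement: 360° − 327.44° = 32.56°.
Band runs from +39.75° eastward to +72.31°.

32.56°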